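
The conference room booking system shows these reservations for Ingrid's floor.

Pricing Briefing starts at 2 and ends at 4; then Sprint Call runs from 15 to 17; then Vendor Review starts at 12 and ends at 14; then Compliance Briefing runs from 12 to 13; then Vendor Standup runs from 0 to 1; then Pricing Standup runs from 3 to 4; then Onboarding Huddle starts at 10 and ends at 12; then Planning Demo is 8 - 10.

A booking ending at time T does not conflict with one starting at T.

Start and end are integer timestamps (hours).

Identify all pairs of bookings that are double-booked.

Sorted by start: Vendor Standup, Pricing Briefing, Pricing Standup, Planning Demo, Onboarding Huddle, Vendor Review, Compliance Briefing, Sprint Call.
Pricing Briefing starts after Vendor Standup ends; Vendor Standup is clear from here.
Pricing Standup starts before Pricing Briefing ends → Pricing Briefing and Pricing Standup overlap.
Planning Demo starts after Pricing Briefing ends; Pricing Briefing is clear from here.
Planning Demo starts after Pricing Standup ends; Pricing Standup is clear from here.
Onboarding Huddle starts exactly when Planning Demo ends (back-to-back, no overlap); Planning Demo is clear from here.
Vendor Review starts exactly when Onboarding Huddle ends (back-to-back, no overlap); Onboarding Huddle is clear from here.
Compliance Briefing starts before Vendor Review ends → Vendor Review and Compliance Briefing overlap.
Sprint Call starts after Vendor Review ends.
Sprint Call starts after Compliance Briefing ends.

Compliance Briefing & Vendor Review, Pricing Briefing & Pricing Standup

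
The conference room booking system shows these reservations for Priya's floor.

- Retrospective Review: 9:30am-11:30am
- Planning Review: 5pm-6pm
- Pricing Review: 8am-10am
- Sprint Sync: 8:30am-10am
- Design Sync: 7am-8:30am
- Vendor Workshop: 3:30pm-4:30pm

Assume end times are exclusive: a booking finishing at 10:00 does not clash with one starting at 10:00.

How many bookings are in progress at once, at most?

3

Walk through starts and ends in time order (an end at T is processed before a start at T):
7am start Design Sync → 1
8am start Pricing Review → 2
8:30am end Design Sync → 1
8:30am start Sprint Sync → 2
9:30am start Retrospective Review → 3
10am end Pricing Review → 2
10am end Sprint Sync → 1
11:30am end Retrospective Review → 0
3:30pm start Vendor Workshop → 1
4:30pm end Vendor Workshop → 0
5pm start Planning Review → 1
6pm end Planning Review → 0
Peak is 3, at 9:30am (Pricing Review, Retrospective Review, Sprint Sync).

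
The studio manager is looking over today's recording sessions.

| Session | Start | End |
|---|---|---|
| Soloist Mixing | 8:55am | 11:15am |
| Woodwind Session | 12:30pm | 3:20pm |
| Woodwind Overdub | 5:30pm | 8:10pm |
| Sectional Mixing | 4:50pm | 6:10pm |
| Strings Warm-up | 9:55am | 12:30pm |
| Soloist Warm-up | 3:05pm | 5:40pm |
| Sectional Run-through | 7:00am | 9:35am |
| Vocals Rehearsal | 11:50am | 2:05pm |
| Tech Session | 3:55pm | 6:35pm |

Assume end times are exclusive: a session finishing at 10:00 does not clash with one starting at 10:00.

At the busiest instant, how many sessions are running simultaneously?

Sweep the timeline, counting +1 at each start and −1 at each end (ends before starts at a tie):
7:00am start Sectional Run-through → 1
8:55am start Soloist Mixing → 2
9:35am end Sectional Run-through → 1
9:55am start Strings Warm-up → 2
11:15am end Soloist Mixing → 1
11:50am start Vocals Rehearsal → 2
12:30pm end Strings Warm-up → 1
12:30pm start Woodwind Session → 2
2:05pm end Vocals Rehearsal → 1
3:05pm start Soloist Warm-up → 2
3:20pm end Woodwind Session → 1
3:55pm start Tech Session → 2
4:50pm start Sectional Mixing → 3
5:30pm start Woodwind Overdub → 4
5:40pm end Soloist Warm-up → 3
6:10pm end Sectional Mixing → 2
6:35pm end Tech Session → 1
8:10pm end Woodwind Overdub → 0
Peak is 4, at 5:30pm (Sectional Mixing, Soloist Warm-up, Tech Session, Woodwind Overdub).

4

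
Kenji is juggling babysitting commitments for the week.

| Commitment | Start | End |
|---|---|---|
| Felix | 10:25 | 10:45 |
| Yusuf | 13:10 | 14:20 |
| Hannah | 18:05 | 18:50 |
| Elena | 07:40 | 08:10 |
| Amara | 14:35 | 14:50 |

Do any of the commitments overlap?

No

Two intervals overlap when each starts before the other ends.
Sorted by start: Elena, Felix, Yusuf, Amara, Hannah.
Felix starts after Elena ends, so Elena has no further overlaps.
Yusuf starts after Felix ends, so Felix has no further overlaps.
Amara starts after Yusuf ends, so Yusuf has no further overlaps.
Hannah starts after Amara ends.
Every pair is clear; the schedule has no overlaps.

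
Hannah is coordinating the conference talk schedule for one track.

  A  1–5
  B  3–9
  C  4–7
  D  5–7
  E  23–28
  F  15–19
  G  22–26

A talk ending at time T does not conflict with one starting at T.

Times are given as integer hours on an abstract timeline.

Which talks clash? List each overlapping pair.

Sorted by start: A, B, C, D, F, G, E.
B starts before A ends → A and B overlap.
C starts before A ends → A and C overlap.
D starts exactly when A ends (back-to-back, no overlap), so nothing later overlaps A either.
C starts before B ends → B and C overlap.
D starts before B ends → B and D overlap.
F starts after B ends, so nothing later overlaps B either.
D starts before C ends → C and D overlap.
F starts after C ends, so nothing later overlaps C either.
F starts after D ends, so nothing later overlaps D either.
G starts after F ends, so nothing later overlaps F either.
E starts before G ends → G and E overlap.

A & B, A & C, B & C, B & D, C & D, E & G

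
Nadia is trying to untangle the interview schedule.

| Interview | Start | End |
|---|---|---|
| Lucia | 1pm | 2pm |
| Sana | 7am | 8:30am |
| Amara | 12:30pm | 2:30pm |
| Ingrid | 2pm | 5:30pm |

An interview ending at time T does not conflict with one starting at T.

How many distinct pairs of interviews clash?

Two intervals overlap when each starts before the other ends.
Sorted by start: Sana, Amara, Lucia, Ingrid.
Amara starts after Sana ends, so nothing later overlaps Sana either.
Lucia starts before Amara ends → Amara and Lucia overlap.
Ingrid starts before Amara ends → Amara and Ingrid overlap.
Ingrid starts exactly when Lucia ends (back-to-back, no overlap).
Overlapping pairs: Amara & Ingrid, Amara & Lucia — 2 in total.

2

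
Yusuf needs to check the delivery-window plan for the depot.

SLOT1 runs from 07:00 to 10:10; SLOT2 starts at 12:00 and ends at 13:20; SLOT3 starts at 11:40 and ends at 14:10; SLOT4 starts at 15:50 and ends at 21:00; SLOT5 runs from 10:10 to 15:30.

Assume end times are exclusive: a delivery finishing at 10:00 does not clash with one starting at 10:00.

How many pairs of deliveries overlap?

3

Check each pair: they overlap iff neither finishes before the other starts.
Sorted by start: SLOT1, SLOT5, SLOT3, SLOT2, SLOT4.
SLOT5 starts exactly when SLOT1 ends (back-to-back, no overlap); SLOT1 is clear from here.
SLOT3 starts before SLOT5 ends → SLOT5 and SLOT3 overlap.
SLOT2 starts before SLOT5 ends → SLOT5 and SLOT2 overlap.
SLOT4 starts after SLOT5 ends.
SLOT2 starts before SLOT3 ends → SLOT3 and SLOT2 overlap.
SLOT4 starts after SLOT3 ends.
SLOT4 starts after SLOT2 ends.
Overlapping pairs: SLOT2 & SLOT3, SLOT2 & SLOT5, SLOT3 & SLOT5 — 3 in total.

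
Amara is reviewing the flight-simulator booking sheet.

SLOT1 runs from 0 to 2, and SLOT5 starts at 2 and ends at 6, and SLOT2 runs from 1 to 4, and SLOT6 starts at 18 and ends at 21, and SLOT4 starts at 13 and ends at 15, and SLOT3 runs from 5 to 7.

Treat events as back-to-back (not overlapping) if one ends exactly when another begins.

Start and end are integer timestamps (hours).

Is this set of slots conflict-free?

No

Two intervals overlap when each starts before the other ends.
Sorted by start: SLOT1, SLOT2, SLOT5, SLOT3, SLOT4, SLOT6.
SLOT2 starts before SLOT1 ends → SLOT1 and SLOT2 overlap.
That's a conflict, so the schedule is not conflict-free.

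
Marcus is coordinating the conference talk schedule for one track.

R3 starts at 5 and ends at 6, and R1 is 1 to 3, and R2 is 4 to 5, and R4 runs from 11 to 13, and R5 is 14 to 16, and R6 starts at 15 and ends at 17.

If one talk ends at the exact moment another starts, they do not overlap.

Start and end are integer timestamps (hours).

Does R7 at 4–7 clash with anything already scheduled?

Yes — it overlaps R2, R3

R1: ends 3 at or before R7 starts 4 → clear.
R2: starts 4 before R7 ends 7, and ends 5 after R7 starts 4 → overlap.
R3: starts 5 before R7 ends 7, and ends 6 after R7 starts 4 → overlap.
R4: starts 11 at or after R7 ends 7 → clear.
R5: starts 14 at or after R7 ends 7 → clear.
R6: starts 15 at or after R7 ends 7 → clear.
R7 overlaps R2, R3.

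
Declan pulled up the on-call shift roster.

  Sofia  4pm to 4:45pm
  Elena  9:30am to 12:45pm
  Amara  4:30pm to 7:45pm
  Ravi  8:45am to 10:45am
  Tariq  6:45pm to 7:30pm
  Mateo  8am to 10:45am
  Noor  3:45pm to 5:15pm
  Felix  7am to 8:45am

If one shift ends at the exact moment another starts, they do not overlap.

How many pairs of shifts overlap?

Two intervals overlap when each starts before the other ends.
Sorted by start: Felix, Mateo, Ravi, Elena, Noor, Sofia, Amara, Tariq.
Mateo starts before Felix ends → Felix and Mateo overlap.
Ravi starts exactly when Felix ends (back-to-back, no overlap); Felix is clear from here.
Ravi starts before Mateo ends → Mateo and Ravi overlap.
Elena starts before Mateo ends → Mateo and Elena overlap.
Noor starts after Mateo ends; Mateo is clear from here.
Elena starts before Ravi ends → Ravi and Elena overlap.
Noor starts after Ravi ends; Ravi is clear from here.
Noor starts after Elena ends; Elena is clear from here.
Sofia starts before Noor ends → Noor and Sofia overlap.
Amara starts before Noor ends → Noor and Amara overlap.
Tariq starts after Noor ends.
Amara starts before Sofia ends → Sofia and Amara overlap.
Tariq starts after Sofia ends.
Tariq starts before Amara ends → Amara and Tariq overlap.
Overlapping pairs: Amara & Noor, Amara & Sofia, Amara & Tariq, Elena & Mateo, Elena & Ravi, Felix & Mateo, Mateo & Ravi, Noor & Sofia — 8 in total.

8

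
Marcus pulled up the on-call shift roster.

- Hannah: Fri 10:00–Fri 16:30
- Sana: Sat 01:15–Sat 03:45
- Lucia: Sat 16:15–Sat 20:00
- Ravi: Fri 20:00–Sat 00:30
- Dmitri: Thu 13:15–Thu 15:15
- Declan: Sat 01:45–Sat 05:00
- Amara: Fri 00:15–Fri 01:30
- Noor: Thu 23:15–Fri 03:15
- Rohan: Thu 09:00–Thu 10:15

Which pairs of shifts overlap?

Amara & Noor, Declan & Sana

Sorted by start: Rohan, Dmitri, Noor, Amara, Hannah, Ravi, Sana, Declan, Lucia.
Dmitri starts after Rohan ends; Rohan is clear from here.
Noor starts after Dmitri ends; Dmitri is clear from here.
Amara starts before Noor ends → Noor and Amara overlap.
Hannah starts after Noor ends; Noor is clear from here.
Hannah starts after Amara ends; Amara is clear from here.
Ravi starts after Hannah ends; Hannah is clear from here.
Sana starts after Ravi ends; Ravi is clear from here.
Declan starts before Sana ends → Sana and Declan overlap.
Lucia starts after Sana ends.
Lucia starts after Declan ends.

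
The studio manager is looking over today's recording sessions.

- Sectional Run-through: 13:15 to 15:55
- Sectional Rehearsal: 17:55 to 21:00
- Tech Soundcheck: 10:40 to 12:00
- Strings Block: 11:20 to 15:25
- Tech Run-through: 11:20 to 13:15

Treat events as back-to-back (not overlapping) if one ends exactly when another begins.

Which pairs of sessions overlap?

Sorted by start: Tech Soundcheck, Tech Run-through, Strings Block, Sectional Run-through, Sectional Rehearsal.
Tech Run-through starts before Tech Soundcheck ends → Tech Soundcheck and Tech Run-through overlap.
Strings Block starts before Tech Soundcheck ends → Tech Soundcheck and Strings Block overlap.
Sectional Run-through starts after Tech Soundcheck ends, so nothing later overlaps Tech Soundcheck either.
Strings Block starts before Tech Run-through ends → Tech Run-through and Strings Block overlap.
Sectional Run-through starts exactly when Tech Run-through ends (back-to-back, no overlap), so nothing later overlaps Tech Run-through either.
Sectional Run-through starts before Strings Block ends → Strings Block and Sectional Run-through overlap.
Sectional Rehearsal starts after Strings Block ends.
Sectional Rehearsal starts after Sectional Run-through ends.

Sectional Run-through & Strings Block, Strings Block & Tech Run-through, Strings Block & Tech Soundcheck, Tech Run-through & Tech Soundcheck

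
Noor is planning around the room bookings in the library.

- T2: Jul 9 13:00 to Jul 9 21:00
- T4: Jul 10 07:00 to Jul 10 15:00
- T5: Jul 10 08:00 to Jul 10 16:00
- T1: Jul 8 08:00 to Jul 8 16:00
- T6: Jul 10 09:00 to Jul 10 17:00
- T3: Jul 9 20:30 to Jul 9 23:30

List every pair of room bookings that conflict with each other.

Check each pair: they overlap iff neither finishes before the other starts.
Sorted by start: T1, T2, T3, T4, T5, T6.
T2 starts after T1 ends, so T1 has no further overlaps.
T3 starts before T2 ends → T2 and T3 overlap.
T4 starts after T2 ends, so T2 has no further overlaps.
T4 starts after T3 ends, so T3 has no further overlaps.
T5 starts before T4 ends → T4 and T5 overlap.
T6 starts before T4 ends → T4 and T6 overlap.
T6 starts before T5 ends → T5 and T6 overlap.

T2 & T3, T4 & T5, T4 & T6, T5 & T6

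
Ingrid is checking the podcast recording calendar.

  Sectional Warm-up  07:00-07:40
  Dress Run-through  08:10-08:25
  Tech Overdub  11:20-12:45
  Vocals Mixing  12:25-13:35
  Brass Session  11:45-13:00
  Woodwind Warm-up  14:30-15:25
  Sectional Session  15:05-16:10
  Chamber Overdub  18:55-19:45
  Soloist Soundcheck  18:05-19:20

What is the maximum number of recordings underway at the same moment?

3

Walk through starts and ends in time order (an end at T is processed before a start at T):
07:00 start Sectional Warm-up → 1
07:40 end Sectional Warm-up → 0
08:10 start Dress Run-through → 1
08:25 end Dress Run-through → 0
11:20 start Tech Overdub → 1
11:45 start Brass Session → 2
12:25 start Vocals Mixing → 3
12:45 end Tech Overdub → 2
13:00 end Brass Session → 1
13:35 end Vocals Mixing → 0
14:30 start Woodwind Warm-up → 1
15:05 start Sectional Session → 2
15:25 end Woodwind Warm-up → 1
16:10 end Sectional Session → 0
18:05 start Soloist Soundcheck → 1
18:55 start Chamber Overdub → 2
19:20 end Soloist Soundcheck → 1
19:45 end Chamber Overdub → 0
Peak is 3, at 12:25 (Brass Session, Tech Overdub, Vocals Mixing).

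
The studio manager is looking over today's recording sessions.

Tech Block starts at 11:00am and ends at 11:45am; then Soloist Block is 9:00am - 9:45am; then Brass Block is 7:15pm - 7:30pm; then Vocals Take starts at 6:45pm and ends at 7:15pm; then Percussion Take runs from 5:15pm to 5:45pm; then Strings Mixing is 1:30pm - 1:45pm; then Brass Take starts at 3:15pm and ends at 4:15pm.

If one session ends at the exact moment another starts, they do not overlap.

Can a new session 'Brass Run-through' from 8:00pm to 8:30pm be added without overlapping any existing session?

Yes — the slot is free

Soloist Block: ends 9:45am at or before Brass Run-through starts 8:00pm → clear.
Tech Block: ends 11:45am at or before Brass Run-through starts 8:00pm → clear.
Strings Mixing: ends 1:45pm at or before Brass Run-through starts 8:00pm → clear.
Brass Take: ends 4:15pm at or before Brass Run-through starts 8:00pm → clear.
Percussion Take: ends 5:45pm at or before Brass Run-through starts 8:00pm → clear.
Vocals Take: ends 7:15pm at or before Brass Run-through starts 8:00pm → clear.
Brass Block: ends 7:30pm at or before Brass Run-through starts 8:00pm → clear.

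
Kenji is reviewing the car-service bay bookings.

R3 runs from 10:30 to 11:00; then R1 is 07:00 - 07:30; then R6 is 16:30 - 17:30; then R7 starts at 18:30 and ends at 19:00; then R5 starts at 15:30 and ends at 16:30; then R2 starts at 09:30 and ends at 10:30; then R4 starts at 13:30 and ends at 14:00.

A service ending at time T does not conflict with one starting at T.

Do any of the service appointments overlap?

No

Two intervals overlap when each starts before the other ends.
Sorted by start: R1, R2, R3, R4, R5, R6, R7.
R2 starts after R1 ends, so nothing later overlaps R1 either.
R3 starts exactly when R2 ends (back-to-back, no overlap), so nothing later overlaps R2 either.
R4 starts after R3 ends, so nothing later overlaps R3 either.
R5 starts after R4 ends, so nothing later overlaps R4 either.
R6 starts exactly when R5 ends (back-to-back, no overlap), so nothing later overlaps R5 either.
R7 starts after R6 ends.
Every pair is clear; the schedule has no overlaps.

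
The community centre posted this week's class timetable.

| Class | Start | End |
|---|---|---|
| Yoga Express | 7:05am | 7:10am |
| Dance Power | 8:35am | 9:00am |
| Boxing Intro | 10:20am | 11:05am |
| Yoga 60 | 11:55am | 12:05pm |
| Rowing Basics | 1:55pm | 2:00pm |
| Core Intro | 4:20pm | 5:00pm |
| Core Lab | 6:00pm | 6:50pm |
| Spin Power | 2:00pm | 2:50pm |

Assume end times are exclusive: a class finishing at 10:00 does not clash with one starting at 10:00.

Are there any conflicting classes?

Two intervals overlap when each starts before the other ends.
Sorted by start: Yoga Express, Dance Power, Boxing Intro, Yoga 60, Rowing Basics, Spin Power, Core Intro, Core Lab.
Dance Power starts after Yoga Express ends; Yoga Express is clear from here.
Boxing Intro starts after Dance Power ends; Dance Power is clear from here.
Yoga 60 starts after Boxing Intro ends; Boxing Intro is clear from here.
Rowing Basics starts after Yoga 60 ends; Yoga 60 is clear from here.
Spin Power starts exactly when Rowing Basics ends (back-to-back, no overlap); Rowing Basics is clear from here.
Core Intro starts after Spin Power ends; Spin Power is clear from here.
Core Lab starts after Core Intro ends.
Every pair is clear; the schedule has no overlaps.

No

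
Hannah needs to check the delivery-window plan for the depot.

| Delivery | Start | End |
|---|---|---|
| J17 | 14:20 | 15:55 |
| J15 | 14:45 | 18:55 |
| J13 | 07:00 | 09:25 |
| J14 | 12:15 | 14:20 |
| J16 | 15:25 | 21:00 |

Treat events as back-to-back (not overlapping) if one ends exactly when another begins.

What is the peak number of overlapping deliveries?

3

Sort all start/end points and keep a running count:
07:00 start J13 → 1
09:25 end J13 → 0
12:15 start J14 → 1
14:20 end J14 → 0
14:20 start J17 → 1
14:45 start J15 → 2
15:25 start J16 → 3
15:55 end J17 → 2
18:55 end J15 → 1
21:00 end J16 → 0
Peak is 3, at 15:25 (J15, J16, J17).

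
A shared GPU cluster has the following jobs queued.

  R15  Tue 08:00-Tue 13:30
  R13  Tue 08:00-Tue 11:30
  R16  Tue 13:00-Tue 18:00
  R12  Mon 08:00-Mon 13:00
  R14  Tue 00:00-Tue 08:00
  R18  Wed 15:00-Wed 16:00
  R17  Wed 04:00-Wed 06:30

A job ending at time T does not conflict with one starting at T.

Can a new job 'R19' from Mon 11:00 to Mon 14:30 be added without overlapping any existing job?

No — it overlaps R12

R12: starts Mon 08:00 before R19 ends Mon 14:30, and ends Mon 13:00 after R19 starts Mon 11:00 → overlap.
R14: starts Tue 00:00 at or after R19 ends Mon 14:30 → clear.
R13: starts Tue 08:00 at or after R19 ends Mon 14:30 → clear.
R15: starts Tue 08:00 at or after R19 ends Mon 14:30 → clear.
R16: starts Tue 13:00 at or after R19 ends Mon 14:30 → clear.
R17: starts Wed 04:00 at or after R19 ends Mon 14:30 → clear.
R18: starts Wed 15:00 at or after R19 ends Mon 14:30 → clear.
R19 overlaps R12.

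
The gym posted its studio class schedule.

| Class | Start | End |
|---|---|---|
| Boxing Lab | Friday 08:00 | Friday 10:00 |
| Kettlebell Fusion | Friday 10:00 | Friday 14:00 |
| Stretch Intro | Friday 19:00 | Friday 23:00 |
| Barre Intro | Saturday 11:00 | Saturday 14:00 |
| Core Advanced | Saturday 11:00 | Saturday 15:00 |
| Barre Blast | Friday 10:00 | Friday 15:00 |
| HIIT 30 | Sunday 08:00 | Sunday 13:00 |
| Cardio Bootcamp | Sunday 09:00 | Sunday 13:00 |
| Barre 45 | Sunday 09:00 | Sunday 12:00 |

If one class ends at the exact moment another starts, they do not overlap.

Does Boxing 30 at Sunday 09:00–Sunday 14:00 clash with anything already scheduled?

Yes — it overlaps Barre 45, Cardio Bootcamp, HIIT 30

Boxing Lab: ends Friday 10:00 at or before Boxing 30 starts Sunday 09:00 → clear.
Kettlebell Fusion: ends Friday 14:00 at or before Boxing 30 starts Sunday 09:00 → clear.
Barre Blast: ends Friday 15:00 at or before Boxing 30 starts Sunday 09:00 → clear.
Stretch Intro: ends Friday 23:00 at or before Boxing 30 starts Sunday 09:00 → clear.
Barre Intro: ends Saturday 14:00 at or before Boxing 30 starts Sunday 09:00 → clear.
Core Advanced: ends Saturday 15:00 at or before Boxing 30 starts Sunday 09:00 → clear.
HIIT 30: starts Sunday 08:00 before Boxing 30 ends Sunday 14:00, and ends Sunday 13:00 after Boxing 30 starts Sunday 09:00 → overlap.
Cardio Bootcamp: starts Sunday 09:00 before Boxing 30 ends Sunday 14:00, and ends Sunday 13:00 after Boxing 30 starts Sunday 09:00 → overlap.
Barre 45: starts Sunday 09:00 before Boxing 30 ends Sunday 14:00, and ends Sunday 12:00 after Boxing 30 starts Sunday 09:00 → overlap.
Boxing 30 overlaps HIIT 30, Cardio Bootcamp, Barre 45.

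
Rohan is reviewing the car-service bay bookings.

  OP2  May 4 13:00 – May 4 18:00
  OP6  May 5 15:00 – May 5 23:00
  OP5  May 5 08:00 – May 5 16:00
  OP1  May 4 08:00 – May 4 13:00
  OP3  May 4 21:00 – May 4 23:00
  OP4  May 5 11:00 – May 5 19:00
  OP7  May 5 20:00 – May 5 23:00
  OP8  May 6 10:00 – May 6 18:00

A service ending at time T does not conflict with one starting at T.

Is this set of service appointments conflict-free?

No

Two intervals overlap when each starts before the other ends.
Sorted by start: OP1, OP2, OP3, OP5, OP4, OP6, OP7, OP8.
OP2 starts exactly when OP1 ends (back-to-back, no overlap), so OP1 has no further overlaps.
OP3 starts after OP2 ends, so OP2 has no further overlaps.
OP5 starts after OP3 ends, so OP3 has no further overlaps.
OP4 starts before OP5 ends → OP5 and OP4 overlap.
That's a conflict, so the schedule is not conflict-free.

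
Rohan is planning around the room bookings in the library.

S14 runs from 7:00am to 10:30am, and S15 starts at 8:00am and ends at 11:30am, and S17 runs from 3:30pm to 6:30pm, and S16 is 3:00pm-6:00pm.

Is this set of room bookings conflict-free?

No

Sorted by start: S14, S15, S16, S17.
S15 starts before S14 ends → S14 and S15 overlap.
That's a conflict, so the schedule is not conflict-free.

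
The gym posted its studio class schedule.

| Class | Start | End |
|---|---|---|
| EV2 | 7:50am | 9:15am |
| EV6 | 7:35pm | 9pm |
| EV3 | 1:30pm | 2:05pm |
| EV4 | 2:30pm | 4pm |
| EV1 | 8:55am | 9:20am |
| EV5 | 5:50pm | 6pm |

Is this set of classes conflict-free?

Sorted by start: EV2, EV1, EV3, EV4, EV5, EV6.
EV1 starts before EV2 ends → EV2 and EV1 overlap.
That's a conflict, so the schedule is not conflict-free.

No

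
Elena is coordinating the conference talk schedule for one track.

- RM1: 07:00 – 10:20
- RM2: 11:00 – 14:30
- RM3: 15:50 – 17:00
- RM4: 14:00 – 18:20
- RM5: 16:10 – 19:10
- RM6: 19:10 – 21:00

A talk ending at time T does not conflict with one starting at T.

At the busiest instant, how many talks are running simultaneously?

Sweep the timeline, counting +1 at each start and −1 at each end (ends before starts at a tie):
07:00 start RM1 → 1
10:20 end RM1 → 0
11:00 start RM2 → 1
14:00 start RM4 → 2
14:30 end RM2 → 1
15:50 start RM3 → 2
16:10 start RM5 → 3
17:00 end RM3 → 2
18:20 end RM4 → 1
19:10 end RM5 → 0
19:10 start RM6 → 1
21:00 end RM6 → 0
Peak is 3, at 16:10 (RM3, RM4, RM5).

3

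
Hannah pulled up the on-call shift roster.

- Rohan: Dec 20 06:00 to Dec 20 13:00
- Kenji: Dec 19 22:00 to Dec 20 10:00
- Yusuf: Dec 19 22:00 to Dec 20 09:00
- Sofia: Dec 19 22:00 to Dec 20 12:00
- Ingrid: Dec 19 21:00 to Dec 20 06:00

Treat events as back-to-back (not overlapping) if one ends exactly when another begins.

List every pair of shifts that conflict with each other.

Check each pair: they overlap iff neither finishes before the other starts.
Sorted by start: Ingrid, Sofia, Yusuf, Kenji, Rohan.
Sofia starts before Ingrid ends → Ingrid and Sofia overlap.
Yusuf starts before Ingrid ends → Ingrid and Yusuf overlap.
Kenji starts before Ingrid ends → Ingrid and Kenji overlap.
Rohan starts exactly when Ingrid ends (back-to-back, no overlap).
Yusuf starts before Sofia ends → Sofia and Yusuf overlap.
Kenji starts before Sofia ends → Sofia and Kenji overlap.
Rohan starts before Sofia ends → Sofia and Rohan overlap.
Kenji starts before Yusuf ends → Yusuf and Kenji overlap.
Rohan starts before Yusuf ends → Yusuf and Rohan overlap.
Rohan starts before Kenji ends → Kenji and Rohan overlap.

Ingrid & Kenji, Ingrid & Sofia, Ingrid & Yusuf, Kenji & Rohan, Kenji & Sofia, Kenji & Yusuf, Rohan & Sofia, Rohan & Yusuf, Sofia & Yusuf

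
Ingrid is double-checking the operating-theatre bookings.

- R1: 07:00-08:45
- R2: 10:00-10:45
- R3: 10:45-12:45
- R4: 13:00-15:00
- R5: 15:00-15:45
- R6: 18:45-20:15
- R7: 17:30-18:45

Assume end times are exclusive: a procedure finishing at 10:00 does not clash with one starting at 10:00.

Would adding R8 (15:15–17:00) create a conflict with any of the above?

R1: ends 08:45 at or before R8 starts 15:15 → clear.
R2: ends 10:45 at or before R8 starts 15:15 → clear.
R3: ends 12:45 at or before R8 starts 15:15 → clear.
R4: ends 15:00 at or before R8 starts 15:15 → clear.
R5: starts 15:00 before R8 ends 17:00, and ends 15:45 after R8 starts 15:15 → overlap.
R7: starts 17:30 at or after R8 ends 17:00 → clear.
R6: starts 18:45 at or after R8 ends 17:00 → clear.
R8 overlaps R5.

Yes — it overlaps R5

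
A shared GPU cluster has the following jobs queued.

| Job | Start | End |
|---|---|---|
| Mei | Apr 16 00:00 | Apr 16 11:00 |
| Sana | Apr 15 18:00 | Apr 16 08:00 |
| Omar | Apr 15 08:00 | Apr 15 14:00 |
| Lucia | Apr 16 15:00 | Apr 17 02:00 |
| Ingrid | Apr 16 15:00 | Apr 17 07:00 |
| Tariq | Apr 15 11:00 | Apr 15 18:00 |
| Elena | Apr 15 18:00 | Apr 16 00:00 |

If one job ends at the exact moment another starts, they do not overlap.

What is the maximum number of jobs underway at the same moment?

Sweep the timeline, counting +1 at each start and −1 at each end (ends before starts at a tie):
Apr 15 08:00 start Omar → 1
Apr 15 11:00 start Tariq → 2
Apr 15 14:00 end Omar → 1
Apr 15 18:00 end Tariq → 0
Apr 15 18:00 start Elena → 1
Apr 15 18:00 start Sana → 2
Apr 16 00:00 end Elena → 1
Apr 16 00:00 start Mei → 2
Apr 16 08:00 end Sana → 1
Apr 16 11:00 end Mei → 0
Apr 16 15:00 start Ingrid → 1
Apr 16 15:00 start Lucia → 2
Apr 17 02:00 end Lucia → 1
Apr 17 07:00 end Ingrid → 0
Peak is 2, at Apr 15 11:00 (Omar, Tariq).

2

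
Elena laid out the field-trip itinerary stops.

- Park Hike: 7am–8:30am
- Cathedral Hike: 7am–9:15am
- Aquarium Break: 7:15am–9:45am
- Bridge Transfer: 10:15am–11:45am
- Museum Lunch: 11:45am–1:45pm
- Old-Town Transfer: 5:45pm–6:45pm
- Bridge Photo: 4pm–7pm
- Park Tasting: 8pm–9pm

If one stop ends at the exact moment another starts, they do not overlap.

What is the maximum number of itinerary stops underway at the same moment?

Sweep the timeline, counting +1 at each start and −1 at each end (ends before starts at a tie):
7am start Cathedral Hike → 1
7am start Park Hike → 2
7:15am start Aquarium Break → 3
8:30am end Park Hike → 2
9:15am end Cathedral Hike → 1
9:45am end Aquarium Break → 0
10:15am start Bridge Transfer → 1
11:45am end Bridge Transfer → 0
11:45am start Museum Lunch → 1
1:45pm end Museum Lunch → 0
4pm start Bridge Photo → 1
5:45pm start Old-Town Transfer → 2
6:45pm end Old-Town Transfer → 1
7pm end Bridge Photo → 0
8pm start Park Tasting → 1
9pm end Park Tasting → 0
Peak is 3, at 7:15am (Aquarium Break, Cathedral Hike, Park Hike).

3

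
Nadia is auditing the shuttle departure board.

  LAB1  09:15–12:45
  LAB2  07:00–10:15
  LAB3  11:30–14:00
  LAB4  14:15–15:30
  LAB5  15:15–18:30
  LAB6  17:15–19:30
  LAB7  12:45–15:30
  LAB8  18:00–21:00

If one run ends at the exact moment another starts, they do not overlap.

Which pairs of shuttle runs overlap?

LAB1 & LAB2, LAB1 & LAB3, LAB3 & LAB7, LAB4 & LAB5, LAB4 & LAB7, LAB5 & LAB6, LAB5 & LAB7, LAB5 & LAB8, LAB6 & LAB8

Sorted by start: LAB2, LAB1, LAB3, LAB7, LAB4, LAB5, LAB6, LAB8.
LAB1 starts before LAB2 ends → LAB2 and LAB1 overlap.
LAB3 starts after LAB2 ends, so nothing later overlaps LAB2 either.
LAB3 starts before LAB1 ends → LAB1 and LAB3 overlap.
LAB7 starts exactly when LAB1 ends (back-to-back, no overlap), so nothing later overlaps LAB1 either.
LAB7 starts before LAB3 ends → LAB3 and LAB7 overlap.
LAB4 starts after LAB3 ends, so nothing later overlaps LAB3 either.
LAB4 starts before LAB7 ends → LAB7 and LAB4 overlap.
LAB5 starts before LAB7 ends → LAB7 and LAB5 overlap.
LAB6 starts after LAB7 ends, so nothing later overlaps LAB7 either.
LAB5 starts before LAB4 ends → LAB4 and LAB5 overlap.
LAB6 starts after LAB4 ends, so nothing later overlaps LAB4 either.
LAB6 starts before LAB5 ends → LAB5 and LAB6 overlap.
LAB8 starts before LAB5 ends → LAB5 and LAB8 overlap.
LAB8 starts before LAB6 ends → LAB6 and LAB8 overlap.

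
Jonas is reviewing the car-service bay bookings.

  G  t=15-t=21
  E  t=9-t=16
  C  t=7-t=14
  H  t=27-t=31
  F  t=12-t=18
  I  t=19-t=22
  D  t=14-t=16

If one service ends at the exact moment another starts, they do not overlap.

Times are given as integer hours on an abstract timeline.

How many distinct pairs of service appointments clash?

Check each pair: they overlap iff neither finishes before the other starts.
Sorted by start: C, E, F, D, G, I, H.
E starts before C ends → C and E overlap.
F starts before C ends → C and F overlap.
D starts exactly when C ends (back-to-back, no overlap); C is clear from here.
F starts before E ends → E and F overlap.
D starts before E ends → E and D overlap.
G starts before E ends → E and G overlap.
I starts after E ends; E is clear from here.
D starts before F ends → F and D overlap.
G starts before F ends → F and G overlap.
I starts after F ends; F is clear from here.
G starts before D ends → D and G overlap.
I starts after D ends; D is clear from here.
I starts before G ends → G and I overlap.
H starts after G ends.
H starts after I ends.
Overlapping pairs: C & E, C & F, D & E, D & F, D & G, E & F, E & G, F & G, G & I — 9 in total.

9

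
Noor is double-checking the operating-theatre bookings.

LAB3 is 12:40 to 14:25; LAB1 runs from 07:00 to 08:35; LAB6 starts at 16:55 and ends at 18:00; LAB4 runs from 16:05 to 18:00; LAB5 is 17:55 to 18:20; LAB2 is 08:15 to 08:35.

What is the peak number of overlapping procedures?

3

Sweep the timeline, counting +1 at each start and −1 at each end (ends before starts at a tie):
07:00 start LAB1 → 1
08:15 start LAB2 → 2
08:35 end LAB1 → 1
08:35 end LAB2 → 0
12:40 start LAB3 → 1
14:25 end LAB3 → 0
16:05 start LAB4 → 1
16:55 start LAB6 → 2
17:55 start LAB5 → 3
18:00 end LAB4 → 2
18:00 end LAB6 → 1
18:20 end LAB5 → 0
Peak is 3, at 17:55 (LAB4, LAB5, LAB6).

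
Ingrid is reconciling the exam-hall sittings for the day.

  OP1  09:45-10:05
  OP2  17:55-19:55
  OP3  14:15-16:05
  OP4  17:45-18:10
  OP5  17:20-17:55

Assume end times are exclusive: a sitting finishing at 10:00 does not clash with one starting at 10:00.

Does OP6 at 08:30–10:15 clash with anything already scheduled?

Yes — it overlaps OP1

OP1: starts 09:45 before OP6 ends 10:15, and ends 10:05 after OP6 starts 08:30 → overlap.
OP3: starts 14:15 at or after OP6 ends 10:15 → clear.
OP5: starts 17:20 at or after OP6 ends 10:15 → clear.
OP4: starts 17:45 at or after OP6 ends 10:15 → clear.
OP2: starts 17:55 at or after OP6 ends 10:15 → clear.
OP6 overlaps OP1.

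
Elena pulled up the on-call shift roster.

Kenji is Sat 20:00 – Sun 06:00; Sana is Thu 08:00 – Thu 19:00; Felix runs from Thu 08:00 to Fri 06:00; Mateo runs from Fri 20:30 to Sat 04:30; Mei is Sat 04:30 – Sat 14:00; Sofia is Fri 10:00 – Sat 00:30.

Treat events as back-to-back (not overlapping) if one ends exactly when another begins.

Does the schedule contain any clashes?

Yes

Sorted by start: Felix, Sana, Sofia, Mateo, Mei, Kenji.
Sana starts before Felix ends → Felix and Sana overlap.
That's a conflict, so the schedule is not conflict-free.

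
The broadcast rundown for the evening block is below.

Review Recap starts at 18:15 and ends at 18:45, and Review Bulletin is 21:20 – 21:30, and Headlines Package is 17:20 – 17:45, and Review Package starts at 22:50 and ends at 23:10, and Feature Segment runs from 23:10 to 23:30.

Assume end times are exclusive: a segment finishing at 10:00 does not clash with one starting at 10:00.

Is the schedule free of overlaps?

Yes

Sorted by start: Headlines Package, Review Recap, Review Bulletin, Review Package, Feature Segment.
Review Recap starts after Headlines Package ends, so Headlines Package has no further overlaps.
Review Bulletin starts after Review Recap ends, so Review Recap has no further overlaps.
Review Package starts after Review Bulletin ends, so Review Bulletin has no further overlaps.
Feature Segment starts exactly when Review Package ends (back-to-back, no overlap).
Every pair is clear; the schedule has no overlaps.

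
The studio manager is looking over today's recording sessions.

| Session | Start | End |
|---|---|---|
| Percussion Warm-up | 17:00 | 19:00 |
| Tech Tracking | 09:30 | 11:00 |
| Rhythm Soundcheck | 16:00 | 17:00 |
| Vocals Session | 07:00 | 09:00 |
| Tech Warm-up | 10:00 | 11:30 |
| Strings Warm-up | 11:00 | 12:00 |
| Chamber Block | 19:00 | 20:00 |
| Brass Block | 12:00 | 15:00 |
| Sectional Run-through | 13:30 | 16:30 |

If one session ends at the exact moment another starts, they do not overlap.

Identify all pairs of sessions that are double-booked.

Check each pair: they overlap iff neither finishes before the other starts.
Sorted by start: Vocals Session, Tech Tracking, Tech Warm-up, Strings Warm-up, Brass Block, Sectional Run-through, Rhythm Soundcheck, Percussion Warm-up, Chamber Block.
Tech Tracking starts after Vocals Session ends, so Vocals Session has no further overlaps.
Tech Warm-up starts before Tech Tracking ends → Tech Tracking and Tech Warm-up overlap.
Strings Warm-up starts exactly when Tech Tracking ends (back-to-back, no overlap), so Tech Tracking has no further overlaps.
Strings Warm-up starts before Tech Warm-up ends → Tech Warm-up and Strings Warm-up overlap.
Brass Block starts after Tech Warm-up ends, so Tech Warm-up has no further overlaps.
Brass Block starts exactly when Strings Warm-up ends (back-to-back, no overlap), so Strings Warm-up has no further overlaps.
Sectional Run-through starts before Brass Block ends → Brass Block and Sectional Run-through overlap.
Rhythm Soundcheck starts after Brass Block ends, so Brass Block has no further overlaps.
Rhythm Soundcheck starts before Sectional Run-through ends → Sectional Run-through and Rhythm Soundcheck overlap.
Percussion Warm-up starts after Sectional Run-through ends, so Sectional Run-through has no further overlaps.
Percussion Warm-up starts exactly when Rhythm Soundcheck ends (back-to-back, no overlap), so Rhythm Soundcheck has no further overlaps.
Chamber Block starts exactly when Percussion Warm-up ends (back-to-back, no overlap).

Brass Block & Sectional Run-through, Rhythm Soundcheck & Sectional Run-through, Strings Warm-up & Tech Warm-up, Tech Tracking & Tech Warm-up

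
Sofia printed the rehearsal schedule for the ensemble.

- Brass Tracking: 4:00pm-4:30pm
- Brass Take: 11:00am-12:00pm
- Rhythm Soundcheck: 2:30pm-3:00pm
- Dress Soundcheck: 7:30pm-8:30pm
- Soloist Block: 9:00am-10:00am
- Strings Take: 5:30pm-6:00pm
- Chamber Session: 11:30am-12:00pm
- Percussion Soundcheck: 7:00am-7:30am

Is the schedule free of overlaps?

No

Sorted by start: Percussion Soundcheck, Soloist Block, Brass Take, Chamber Session, Rhythm Soundcheck, Brass Tracking, Strings Take, Dress Soundcheck.
Soloist Block starts after Percussion Soundcheck ends, so Percussion Soundcheck has no further overlaps.
Brass Take starts after Soloist Block ends, so Soloist Block has no further overlaps.
Chamber Session starts before Brass Take ends → Brass Take and Chamber Session overlap.
That's a conflict, so the schedule is not conflict-free.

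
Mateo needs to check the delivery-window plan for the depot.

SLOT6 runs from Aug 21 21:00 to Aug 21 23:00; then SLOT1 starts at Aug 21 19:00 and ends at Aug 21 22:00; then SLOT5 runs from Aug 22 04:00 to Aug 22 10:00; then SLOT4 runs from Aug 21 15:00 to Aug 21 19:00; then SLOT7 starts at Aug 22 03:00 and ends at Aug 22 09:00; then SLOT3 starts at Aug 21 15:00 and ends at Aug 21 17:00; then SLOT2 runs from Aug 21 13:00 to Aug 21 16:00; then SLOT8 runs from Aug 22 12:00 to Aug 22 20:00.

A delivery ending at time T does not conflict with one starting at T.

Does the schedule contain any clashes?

Yes

Two intervals overlap when each starts before the other ends.
Sorted by start: SLOT2, SLOT3, SLOT4, SLOT1, SLOT6, SLOT7, SLOT5, SLOT8.
SLOT3 starts before SLOT2 ends → SLOT2 and SLOT3 overlap.
That's a conflict, so the schedule is not conflict-free.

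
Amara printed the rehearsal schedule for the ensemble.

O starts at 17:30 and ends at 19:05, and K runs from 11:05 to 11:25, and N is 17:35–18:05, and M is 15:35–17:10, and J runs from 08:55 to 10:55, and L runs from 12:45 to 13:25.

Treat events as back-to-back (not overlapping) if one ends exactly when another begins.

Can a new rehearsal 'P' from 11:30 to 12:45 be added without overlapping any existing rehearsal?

J: ends 10:55 at or before P starts 11:30 → clear.
K: ends 11:25 at or before P starts 11:30 → clear.
L: starts 12:45 at or after P ends 12:45 → clear.
M: starts 15:35 at or after P ends 12:45 → clear.
O: starts 17:30 at or after P ends 12:45 → clear.
N: starts 17:35 at or after P ends 12:45 → clear.

Yes — the slot is free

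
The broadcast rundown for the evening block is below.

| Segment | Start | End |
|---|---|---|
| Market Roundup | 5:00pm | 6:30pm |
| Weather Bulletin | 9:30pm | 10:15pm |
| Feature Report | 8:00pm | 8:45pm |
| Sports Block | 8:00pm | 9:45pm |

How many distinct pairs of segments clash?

Check each pair: they overlap iff neither finishes before the other starts.
Sorted by start: Market Roundup, Feature Report, Sports Block, Weather Bulletin.
Feature Report starts after Market Roundup ends — done with Market Roundup.
Sports Block starts before Feature Report ends → Feature Report and Sports Block overlap.
Weather Bulletin starts after Feature Report ends.
Weather Bulletin starts before Sports Block ends → Sports Block and Weather Bulletin overlap.
Overlapping pairs: Feature Report & Sports Block, Sports Block & Weather Bulletin — 2 in total.

2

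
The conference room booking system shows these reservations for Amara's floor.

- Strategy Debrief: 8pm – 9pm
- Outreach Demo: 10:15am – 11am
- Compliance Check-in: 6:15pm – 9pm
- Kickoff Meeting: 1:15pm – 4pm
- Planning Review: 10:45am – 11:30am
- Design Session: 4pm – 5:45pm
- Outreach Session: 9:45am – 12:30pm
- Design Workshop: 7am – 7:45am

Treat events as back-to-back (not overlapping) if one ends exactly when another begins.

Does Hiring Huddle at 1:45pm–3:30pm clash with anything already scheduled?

Design Workshop: ends 7:45am at or before Hiring Huddle starts 1:45pm → clear.
Outreach Session: ends 12:30pm at or before Hiring Huddle starts 1:45pm → clear.
Outreach Demo: ends 11am at or before Hiring Huddle starts 1:45pm → clear.
Planning Review: ends 11:30am at or before Hiring Huddle starts 1:45pm → clear.
Kickoff Meeting: starts 1:15pm before Hiring Huddle ends 3:30pm, and ends 4pm after Hiring Huddle starts 1:45pm → overlap.
Design Session: starts 4pm at or after Hiring Huddle ends 3:30pm → clear.
Compliance Check-in: starts 6:15pm at or after Hiring Huddle ends 3:30pm → clear.
Strategy Debrief: starts 8pm at or after Hiring Huddle ends 3:30pm → clear.
Hiring Huddle overlaps Kickoff Meeting.

Yes — it overlaps Kickoff Meeting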